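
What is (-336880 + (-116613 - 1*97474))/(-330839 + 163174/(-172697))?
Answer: 95150347999/57135065957 ≈ 1.6654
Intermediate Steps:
(-336880 + (-116613 - 1*97474))/(-330839 + 163174/(-172697)) = (-336880 + (-116613 - 97474))/(-330839 + 163174*(-1/172697)) = (-336880 - 214087)/(-330839 - 163174/172697) = -550967/(-57135065957/172697) = -550967*(-172697/57135065957) = 95150347999/57135065957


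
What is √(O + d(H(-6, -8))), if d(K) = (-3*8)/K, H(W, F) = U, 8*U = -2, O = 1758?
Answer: 3*√206 ≈ 43.058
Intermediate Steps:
U = -¼ (U = (⅛)*(-2) = -¼ ≈ -0.25000)
H(W, F) = -¼
d(K) = -24/K
√(O + d(H(-6, -8))) = √(1758 - 24/(-¼)) = √(1758 - 24*(-4)) = √(1758 + 96) = √1854 = 3*√206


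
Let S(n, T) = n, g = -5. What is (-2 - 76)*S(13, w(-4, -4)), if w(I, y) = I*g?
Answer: -1014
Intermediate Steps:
w(I, y) = -5*I (w(I, y) = I*(-5) = -5*I)
(-2 - 76)*S(13, w(-4, -4)) = (-2 - 76)*13 = -78*13 = -1014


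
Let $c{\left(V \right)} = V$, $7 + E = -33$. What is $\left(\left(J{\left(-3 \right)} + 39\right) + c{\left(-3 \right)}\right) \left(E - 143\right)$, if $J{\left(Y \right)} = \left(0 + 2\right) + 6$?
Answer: $-8052$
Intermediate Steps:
$E = -40$ ($E = -7 - 33 = -40$)
$J{\left(Y \right)} = 8$ ($J{\left(Y \right)} = 2 + 6 = 8$)
$\left(\left(J{\left(-3 \right)} + 39\right) + c{\left(-3 \right)}\right) \left(E - 143\right) = \left(\left(8 + 39\right) - 3\right) \left(-40 - 143\right) = \left(47 - 3\right) \left(-183\right) = 44 \left(-183\right) = -8052$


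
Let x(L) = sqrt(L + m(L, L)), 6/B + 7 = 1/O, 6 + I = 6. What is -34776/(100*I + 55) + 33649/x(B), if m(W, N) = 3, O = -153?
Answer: -34776/55 + 67298*sqrt(153966)/1149 ≈ 22350.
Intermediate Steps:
I = 0 (I = -6 + 6 = 0)
B = -459/536 (B = 6/(-7 + 1/(-153)) = 6/(-7 - 1/153) = 6/(-1072/153) = 6*(-153/1072) = -459/536 ≈ -0.85634)
x(L) = sqrt(3 + L) (x(L) = sqrt(L + 3) = sqrt(3 + L))
-34776/(100*I + 55) + 33649/x(B) = -34776/(100*0 + 55) + 33649/(sqrt(3 - 459/536)) = -34776/(0 + 55) + 33649/(sqrt(1149/536)) = -34776/55 + 33649/((sqrt(153966)/268)) = -34776*1/55 + 33649*(2*sqrt(153966)/1149) = -34776/55 + 67298*sqrt(153966)/1149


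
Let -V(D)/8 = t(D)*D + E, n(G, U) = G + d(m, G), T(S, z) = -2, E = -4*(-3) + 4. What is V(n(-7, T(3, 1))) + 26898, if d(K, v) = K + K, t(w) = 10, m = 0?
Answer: 27330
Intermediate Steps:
E = 16 (E = 12 + 4 = 16)
d(K, v) = 2*K
n(G, U) = G (n(G, U) = G + 2*0 = G + 0 = G)
V(D) = -128 - 80*D (V(D) = -8*(10*D + 16) = -8*(16 + 10*D) = -128 - 80*D)
V(n(-7, T(3, 1))) + 26898 = (-128 - 80*(-7)) + 26898 = (-128 + 560) + 26898 = 432 + 26898 = 27330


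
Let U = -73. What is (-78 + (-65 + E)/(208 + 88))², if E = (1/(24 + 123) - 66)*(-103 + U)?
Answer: 2876806093225/1893294144 ≈ 1519.5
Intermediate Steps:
E = 1707376/147 (E = (1/(24 + 123) - 66)*(-103 - 73) = (1/147 - 66)*(-176) = -9701/147*(-176) = 1707376/147 ≈ 11615.)
(-78 + (-65 + E)/(208 + 88))² = (-78 + (-65 + 1707376/147)/(208 + 88))² = (-78 + (1697821/147)/296)² = (-78 + (1697821/147)*(1/296))² = (-78 + 1697821/43512)² = (-1696115/43512)² = 2876806093225/1893294144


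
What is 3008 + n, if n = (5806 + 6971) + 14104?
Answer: 29889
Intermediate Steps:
n = 26881 (n = 12777 + 14104 = 26881)
3008 + n = 3008 + 26881 = 29889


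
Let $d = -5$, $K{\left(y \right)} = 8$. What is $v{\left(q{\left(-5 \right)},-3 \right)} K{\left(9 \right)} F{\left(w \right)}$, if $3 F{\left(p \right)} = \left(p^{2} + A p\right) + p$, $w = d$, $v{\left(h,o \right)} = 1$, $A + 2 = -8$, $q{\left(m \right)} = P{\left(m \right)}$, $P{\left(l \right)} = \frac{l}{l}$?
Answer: $\frac{560}{3} \approx 186.67$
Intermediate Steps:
$P{\left(l \right)} = 1$
$q{\left(m \right)} = 1$
$A = -10$ ($A = -2 - 8 = -10$)
$w = -5$
$F{\left(p \right)} = - 3 p + \frac{p^{2}}{3}$ ($F{\left(p \right)} = \frac{\left(p^{2} - 10 p\right) + p}{3} = \frac{p^{2} - 9 p}{3} = - 3 p + \frac{p^{2}}{3}$)
$v{\left(q{\left(-5 \right)},-3 \right)} K{\left(9 \right)} F{\left(w \right)} = 1 \cdot 8 \cdot \frac{1}{3} \left(-5\right) \left(-9 - 5\right) = 8 \cdot \frac{1}{3} \left(-5\right) \left(-14\right) = 8 \cdot \frac{70}{3} = \frac{560}{3}$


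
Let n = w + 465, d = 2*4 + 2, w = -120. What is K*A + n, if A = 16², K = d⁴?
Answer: 2560345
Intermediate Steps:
d = 10 (d = 8 + 2 = 10)
K = 10000 (K = 10⁴ = 10000)
A = 256
n = 345 (n = -120 + 465 = 345)
K*A + n = 10000*256 + 345 = 2560000 + 345 = 2560345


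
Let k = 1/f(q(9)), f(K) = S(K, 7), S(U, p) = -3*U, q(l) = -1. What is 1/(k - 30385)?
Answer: -3/91154 ≈ -3.2911e-5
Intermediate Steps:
f(K) = -3*K
k = ⅓ (k = 1/(-3*(-1)) = 1/3 = ⅓ ≈ 0.33333)
1/(k - 30385) = 1/(⅓ - 30385) = 1/(-91154/3) = -3/91154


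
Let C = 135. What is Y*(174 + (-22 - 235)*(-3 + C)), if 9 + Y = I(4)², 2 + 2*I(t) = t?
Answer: 270000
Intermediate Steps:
I(t) = -1 + t/2
Y = -8 (Y = -9 + (-1 + (½)*4)² = -9 + (-1 + 2)² = -9 + 1² = -9 + 1 = -8)
Y*(174 + (-22 - 235)*(-3 + C)) = -8*(174 + (-22 - 235)*(-3 + 135)) = -8*(174 - 257*132) = -8*(174 - 33924) = -8*(-33750) = 270000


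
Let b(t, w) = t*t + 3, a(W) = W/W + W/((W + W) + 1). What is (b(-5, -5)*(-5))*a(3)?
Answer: -200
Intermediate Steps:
a(W) = 1 + W/(1 + 2*W) (a(W) = 1 + W/(2*W + 1) = 1 + W/(1 + 2*W))
b(t, w) = 3 + t² (b(t, w) = t² + 3 = 3 + t²)
(b(-5, -5)*(-5))*a(3) = ((3 + (-5)²)*(-5))*((1 + 3*3)/(1 + 2*3)) = ((3 + 25)*(-5))*((1 + 9)/(1 + 6)) = (28*(-5))*(10/7) = -20*10 = -140*10/7 = -200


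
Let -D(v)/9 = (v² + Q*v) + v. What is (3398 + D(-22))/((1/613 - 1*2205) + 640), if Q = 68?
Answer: -486722/59959 ≈ -8.1176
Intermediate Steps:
D(v) = -621*v - 9*v² (D(v) = -9*((v² + 68*v) + v) = -9*(v² + 69*v) = -621*v - 9*v²)
(3398 + D(-22))/((1/613 - 1*2205) + 640) = (3398 - 9*(-22)*(69 - 22))/((1/613 - 1*2205) + 640) = (3398 - 9*(-22)*47)/((1/613 - 2205) + 640) = (3398 + 9306)/(-1351664/613 + 640) = 12704/(-959344/613) = 12704*(-613/959344) = -486722/59959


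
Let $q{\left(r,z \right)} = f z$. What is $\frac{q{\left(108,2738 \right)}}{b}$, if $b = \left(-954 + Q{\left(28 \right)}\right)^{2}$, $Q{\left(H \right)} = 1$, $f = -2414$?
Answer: $- \frac{6609532}{908209} \approx -7.2775$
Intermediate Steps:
$q{\left(r,z \right)} = - 2414 z$
$b = 908209$ ($b = \left(-954 + 1\right)^{2} = \left(-953\right)^{2} = 908209$)
$\frac{q{\left(108,2738 \right)}}{b} = \frac{\left(-2414\right) 2738}{908209} = \left(-6609532\right) \frac{1}{908209} = - \frac{6609532}{908209}$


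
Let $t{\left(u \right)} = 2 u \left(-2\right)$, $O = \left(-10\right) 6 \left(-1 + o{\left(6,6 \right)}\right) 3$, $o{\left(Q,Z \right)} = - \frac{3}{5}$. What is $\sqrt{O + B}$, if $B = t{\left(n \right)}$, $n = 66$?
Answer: $2 \sqrt{6} \approx 4.899$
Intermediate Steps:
$o{\left(Q,Z \right)} = - \frac{3}{5}$ ($o{\left(Q,Z \right)} = \left(-3\right) \frac{1}{5} = - \frac{3}{5}$)
$O = 288$ ($O = \left(-10\right) 6 \left(-1 - \frac{3}{5}\right) 3 = - 60 \left(\left(- \frac{8}{5}\right) 3\right) = \left(-60\right) \left(- \frac{24}{5}\right) = 288$)
$t{\left(u \right)} = - 4 u$
$B = -264$ ($B = \left(-4\right) 66 = -264$)
$\sqrt{O + B} = \sqrt{288 - 264} = \sqrt{24} = 2 \sqrt{6}$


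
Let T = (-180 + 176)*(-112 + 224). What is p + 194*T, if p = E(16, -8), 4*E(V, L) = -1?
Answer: -347649/4 ≈ -86912.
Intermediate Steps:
E(V, L) = -¼ (E(V, L) = (¼)*(-1) = -¼)
p = -¼ ≈ -0.25000
T = -448 (T = -4*112 = -448)
p + 194*T = -¼ + 194*(-448) = -¼ - 86912 = -347649/4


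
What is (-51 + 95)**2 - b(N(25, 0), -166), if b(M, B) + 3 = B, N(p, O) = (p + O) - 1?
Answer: 2105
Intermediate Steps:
N(p, O) = -1 + O + p (N(p, O) = (O + p) - 1 = -1 + O + p)
b(M, B) = -3 + B
(-51 + 95)**2 - b(N(25, 0), -166) = (-51 + 95)**2 - (-3 - 166) = 44**2 - 1*(-169) = 1936 + 169 = 2105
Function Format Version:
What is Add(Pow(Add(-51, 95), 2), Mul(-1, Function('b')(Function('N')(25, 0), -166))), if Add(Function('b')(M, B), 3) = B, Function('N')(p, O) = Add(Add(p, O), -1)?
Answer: 2105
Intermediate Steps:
Function('N')(p, O) = Add(-1, O, p) (Function('N')(p, O) = Add(Add(O, p), -1) = Add(-1, O, p))
Function('b')(M, B) = Add(-3, B)
Add(Pow(Add(-51, 95), 2), Mul(-1, Function('b')(Function('N')(25, 0), -166))) = Add(Pow(Add(-51, 95), 2), Mul(-1, Add(-3, -166))) = Add(Pow(44, 2), Mul(-1, -169)) = Add(1936, 169) = 2105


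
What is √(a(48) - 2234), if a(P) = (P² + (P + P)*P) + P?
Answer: √4726 ≈ 68.746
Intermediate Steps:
a(P) = P + 3*P² (a(P) = (P² + (2*P)*P) + P = (P² + 2*P²) + P = 3*P² + P = P + 3*P²)
√(a(48) - 2234) = √(48*(1 + 3*48) - 2234) = √(48*(1 + 144) - 2234) = √(48*145 - 2234) = √(6960 - 2234) = √4726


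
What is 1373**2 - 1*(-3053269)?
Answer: 4938398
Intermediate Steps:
1373**2 - 1*(-3053269) = 1885129 + 3053269 = 4938398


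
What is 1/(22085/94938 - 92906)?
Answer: -94938/8820287743 ≈ -1.0764e-5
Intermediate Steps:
1/(22085/94938 - 92906) = 1/(-8820287743/94938) = -94938/8820287743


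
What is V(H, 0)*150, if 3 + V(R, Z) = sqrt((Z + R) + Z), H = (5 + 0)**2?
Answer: 300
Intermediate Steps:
H = 25 (H = 5**2 = 25)
V(R, Z) = -3 + sqrt(R + 2*Z) (V(R, Z) = -3 + sqrt((Z + R) + Z) = -3 + sqrt((R + Z) + Z) = -3 + sqrt(R + 2*Z))
V(H, 0)*150 = (-3 + sqrt(25 + 2*0))*150 = (-3 + sqrt(25 + 0))*150 = (-3 + sqrt(25))*150 = (-3 + 5)*150 = 2*150 = 300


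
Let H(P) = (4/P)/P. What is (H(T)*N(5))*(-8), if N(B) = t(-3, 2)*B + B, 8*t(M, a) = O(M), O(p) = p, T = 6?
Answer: -25/9 ≈ -2.7778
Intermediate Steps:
t(M, a) = M/8
N(B) = 5*B/8 (N(B) = ((⅛)*(-3))*B + B = -3*B/8 + B = 5*B/8)
H(P) = 4/P²
(H(T)*N(5))*(-8) = ((4/6²)*((5/8)*5))*(-8) = ((4*(1/36))*(25/8))*(-8) = ((⅑)*(25/8))*(-8) = (25/72)*(-8) = -25/9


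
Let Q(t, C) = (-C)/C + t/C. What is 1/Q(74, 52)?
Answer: 26/11 ≈ 2.3636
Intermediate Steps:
Q(t, C) = -1 + t/C
1/Q(74, 52) = 1/((74 - 1*52)/52) = 1/((74 - 52)/52) = 1/((1/52)*22) = 1/(11/26) = 26/11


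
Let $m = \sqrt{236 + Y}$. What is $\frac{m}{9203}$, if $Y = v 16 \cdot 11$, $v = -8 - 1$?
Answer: $\frac{2 i \sqrt{337}}{9203} \approx 0.0039895 i$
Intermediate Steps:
$v = -9$
$Y = -1584$ ($Y = \left(-9\right) 16 \cdot 11 = \left(-144\right) 11 = -1584$)
$m = 2 i \sqrt{337}$ ($m = \sqrt{236 - 1584} = \sqrt{-1348} = 2 i \sqrt{337} \approx 36.715 i$)
$\frac{m}{9203} = \frac{2 i \sqrt{337}}{9203}$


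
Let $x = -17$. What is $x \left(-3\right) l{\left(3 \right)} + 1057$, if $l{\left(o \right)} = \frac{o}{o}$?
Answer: $1108$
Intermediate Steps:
$l{\left(o \right)} = 1$
$x \left(-3\right) l{\left(3 \right)} + 1057 = \left(-17\right) \left(-3\right) 1 + 1057 = 51 \cdot 1 + 1057 = 51 + 1057 = 1108$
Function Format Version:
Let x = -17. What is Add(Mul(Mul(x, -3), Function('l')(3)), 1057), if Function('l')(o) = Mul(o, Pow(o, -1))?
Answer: 1108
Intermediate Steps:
Function('l')(o) = 1
Add(Mul(Mul(x, -3), Function('l')(3)), 1057) = Add(Mul(Mul(-17, -3), 1), 1057) = Add(Mul(51, 1), 1057) = Add(51, 1057) = 1108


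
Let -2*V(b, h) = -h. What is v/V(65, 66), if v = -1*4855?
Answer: -4855/33 ≈ -147.12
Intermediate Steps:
V(b, h) = h/2 (V(b, h) = -(-1)*h/2 = h/2)
v = -4855
v/V(65, 66) = -4855/((1/2)*66) = -4855/33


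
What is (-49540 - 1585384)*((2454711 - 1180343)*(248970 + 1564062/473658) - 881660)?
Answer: -40950350727180291805264/78943 ≈ -5.1873e+17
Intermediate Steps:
(-49540 - 1585384)*((2454711 - 1180343)*(248970 + 1564062/473658) - 881660) = -1634924*(1274368*(248970 + 1564062*(1/473658)) - 881660) = -1634924*(1274368*(248970 + 260677/78943) - 881660) = -1634924*(1274368*(19654699387/78943) - 881660) = -1634924*(25047319948412416/78943 - 881660) = -1634924*25047250347527036/78943 = -40950350727180291805264/78943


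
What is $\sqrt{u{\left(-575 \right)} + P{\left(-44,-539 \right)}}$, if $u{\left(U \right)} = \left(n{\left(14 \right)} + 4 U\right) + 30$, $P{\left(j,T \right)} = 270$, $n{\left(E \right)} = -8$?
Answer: $2 i \sqrt{502} \approx 44.811 i$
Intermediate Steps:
$u{\left(U \right)} = 22 + 4 U$ ($u{\left(U \right)} = \left(-8 + 4 U\right) + 30 = 22 + 4 U$)
$\sqrt{u{\left(-575 \right)} + P{\left(-44,-539 \right)}} = \sqrt{\left(22 + 4 \left(-575\right)\right) + 270} = \sqrt{\left(22 - 2300\right) + 270} = \sqrt{-2278 + 270} = \sqrt{-2008} = 2 i \sqrt{502}$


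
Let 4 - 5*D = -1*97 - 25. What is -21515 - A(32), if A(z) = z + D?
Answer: -107861/5 ≈ -21572.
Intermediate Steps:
D = 126/5 (D = ⅘ - (-1*97 - 25)/5 = ⅘ - (-97 - 25)/5 = ⅘ - ⅕*(-122) = ⅘ + 122/5 = 126/5 ≈ 25.200)
A(z) = 126/5 + z (A(z) = z + 126/5 = 126/5 + z)
-21515 - A(32) = -21515 - (126/5 + 32) = -21515 - 1*286/5 = -21515 - 286/5 = -107861/5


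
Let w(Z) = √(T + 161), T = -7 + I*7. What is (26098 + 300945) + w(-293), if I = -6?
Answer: 327043 + 4*√7 ≈ 3.2705e+5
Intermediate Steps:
T = -49 (T = -7 - 6*7 = -7 - 42 = -49)
w(Z) = 4*√7 (w(Z) = √(-49 + 161) = √112 = 4*√7)
(26098 + 300945) + w(-293) = (26098 + 300945) + 4*√7 = 327043 + 4*√7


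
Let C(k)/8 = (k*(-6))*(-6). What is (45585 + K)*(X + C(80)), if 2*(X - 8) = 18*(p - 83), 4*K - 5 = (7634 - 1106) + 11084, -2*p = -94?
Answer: 1135955717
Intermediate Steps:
C(k) = 288*k (C(k) = 8*((k*(-6))*(-6)) = 8*(-6*k*(-6)) = 8*(36*k) = 288*k)
p = 47 (p = -1/2*(-94) = 47)
K = 17617/4 (K = 5/4 + ((7634 - 1106) + 11084)/4 = 5/4 + (6528 + 11084)/4 = 5/4 + (1/4)*17612 = 5/4 + 4403 = 17617/4 ≈ 4404.3)
X = -316 (X = 8 + (18*(47 - 83))/2 = 8 + (18*(-36))/2 = 8 + (1/2)*(-648) = 8 - 324 = -316)
(45585 + K)*(X + C(80)) = (45585 + 17617/4)*(-316 + 288*80) = 199957*(-316 + 23040)/4 = (199957/4)*22724 = 1135955717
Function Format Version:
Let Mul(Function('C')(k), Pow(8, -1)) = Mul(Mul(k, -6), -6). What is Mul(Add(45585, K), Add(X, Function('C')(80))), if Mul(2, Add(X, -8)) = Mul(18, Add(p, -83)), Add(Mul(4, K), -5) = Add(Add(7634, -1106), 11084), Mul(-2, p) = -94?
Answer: 1135955717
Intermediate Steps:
Function('C')(k) = Mul(288, k) (Function('C')(k) = Mul(8, Mul(Mul(k, -6), -6)) = Mul(8, Mul(Mul(-6, k), -6)) = Mul(8, Mul(36, k)) = Mul(288, k))
p = 47 (p = Mul(Rational(-1, 2), -94) = 47)
K = Rational(17617, 4) (K = Add(Rational(5, 4), Mul(Rational(1, 4), Add(Add(7634, -1106), 11084))) = Add(Rational(5, 4), Mul(Rational(1, 4), Add(6528, 11084))) = Add(Rational(5, 4), Mul(Rational(1, 4), 17612)) = Add(Rational(5, 4), 4403) = Rational(17617, 4) ≈ 4404.3)
X = -316 (X = Add(8, Mul(Rational(1, 2), Mul(18, Add(47, -83)))) = Add(8, Mul(Rational(1, 2), Mul(18, -36))) = Add(8, Mul(Rational(1, 2), -648)) = Add(8, -324) = -316)
Mul(Add(45585, K), Add(X, Function('C')(80))) = Mul(Add(45585, Rational(17617, 4)), Add(-316, Mul(288, 80))) = Mul(Rational(199957, 4), Add(-316, 23040)) = Mul(Rational(199957, 4), 22724) = 1135955717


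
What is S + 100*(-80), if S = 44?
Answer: -7956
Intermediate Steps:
S + 100*(-80) = 44 + 100*(-80) = 44 - 8000 = -7956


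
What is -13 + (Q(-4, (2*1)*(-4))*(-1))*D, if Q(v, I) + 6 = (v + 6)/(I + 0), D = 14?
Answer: 149/2 ≈ 74.500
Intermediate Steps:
Q(v, I) = -6 + (6 + v)/I (Q(v, I) = -6 + (v + 6)/(I + 0) = -6 + (6 + v)/I)
-13 + (Q(-4, (2*1)*(-4))*(-1))*D = -13 + (((6 - 4 - 6*2*1*(-4))/(((2*1)*(-4))))*(-1))*14 = -13 + (((6 - 4 - 12*(-4))/((2*(-4))))*(-1))*14 = -13 + (((6 - 4 - 6*(-8))/(-8))*(-1))*14 = -13 + (-(6 - 4 + 48)/8*(-1))*14 = -13 + (-⅛*50*(-1))*14 = -13 - 25/4*(-1)*14 = -13 + (25/4)*14 = -13 + 175/2 = 149/2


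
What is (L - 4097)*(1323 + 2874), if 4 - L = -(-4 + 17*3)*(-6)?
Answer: -18361875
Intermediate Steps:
L = -278 (L = 4 - (-1)*(-4 + 17*3)*(-6) = 4 - (-1)*(-4 + 51)*(-6) = 4 - (-1)*47*(-6) = 4 - (-1)*(-282) = 4 - 1*282 = 4 - 282 = -278)
(L - 4097)*(1323 + 2874) = (-278 - 4097)*(1323 + 2874) = -4375*4197 = -18361875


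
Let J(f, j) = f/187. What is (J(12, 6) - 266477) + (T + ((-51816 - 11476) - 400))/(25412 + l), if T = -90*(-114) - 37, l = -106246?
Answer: -309849551635/1162766 ≈ -2.6648e+5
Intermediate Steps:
J(f, j) = f/187 (J(f, j) = f*(1/187) = f/187)
T = 10223 (T = 10260 - 37 = 10223)
(J(12, 6) - 266477) + (T + ((-51816 - 11476) - 400))/(25412 + l) = ((1/187)*12 - 266477) + (10223 + ((-51816 - 11476) - 400))/(25412 - 106246) = (12/187 - 266477) + (10223 + (-63292 - 400))/(-80834) = -49831187/187 + (10223 - 63692)*(-1/80834) = -49831187/187 - 53469*(-1/80834) = -49831187/187 + 4113/6218 = -309849551635/1162766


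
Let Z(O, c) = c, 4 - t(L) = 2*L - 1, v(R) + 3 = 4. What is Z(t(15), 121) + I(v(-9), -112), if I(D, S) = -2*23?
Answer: 75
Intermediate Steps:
v(R) = 1 (v(R) = -3 + 4 = 1)
t(L) = 5 - 2*L (t(L) = 4 - (2*L - 1) = 4 - (-1 + 2*L) = 4 + (1 - 2*L) = 5 - 2*L)
I(D, S) = -46
Z(t(15), 121) + I(v(-9), -112) = 121 - 46 = 75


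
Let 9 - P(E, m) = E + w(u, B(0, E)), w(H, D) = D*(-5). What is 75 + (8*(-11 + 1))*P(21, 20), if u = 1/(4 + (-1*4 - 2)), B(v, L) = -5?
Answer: 3035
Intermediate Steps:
u = -½ (u = 1/(4 + (-4 - 2)) = 1/(4 - 6) = 1/(-2) = -½ ≈ -0.50000)
w(H, D) = -5*D
P(E, m) = -16 - E (P(E, m) = 9 - (E - 5*(-5)) = 9 - (E + 25) = 9 - (25 + E) = 9 + (-25 - E) = -16 - E)
75 + (8*(-11 + 1))*P(21, 20) = 75 + (8*(-11 + 1))*(-16 - 1*21) = 75 + (8*(-10))*(-16 - 21) = 75 - 80*(-37) = 75 + 2960 = 3035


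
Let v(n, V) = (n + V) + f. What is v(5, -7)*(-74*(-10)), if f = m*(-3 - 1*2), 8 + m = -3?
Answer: 39220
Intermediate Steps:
m = -11 (m = -8 - 3 = -11)
f = 55 (f = -11*(-3 - 1*2) = -11*(-3 - 2) = -11*(-5) = 55)
v(n, V) = 55 + V + n (v(n, V) = (n + V) + 55 = (V + n) + 55 = 55 + V + n)
v(5, -7)*(-74*(-10)) = (55 - 7 + 5)*(-74*(-10)) = 53*740 = 39220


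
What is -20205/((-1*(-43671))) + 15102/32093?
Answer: 3693459/467177801 ≈ 0.0079059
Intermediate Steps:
-20205/((-1*(-43671))) + 15102/32093 = -20205/43671 + 15102*(1/32093) = -20205*1/43671 + 15102/32093 = -6735/14557 + 15102/32093 = 3693459/467177801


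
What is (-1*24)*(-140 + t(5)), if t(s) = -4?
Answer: 3456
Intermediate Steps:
(-1*24)*(-140 + t(5)) = (-1*24)*(-140 - 4) = -24*(-144) = 3456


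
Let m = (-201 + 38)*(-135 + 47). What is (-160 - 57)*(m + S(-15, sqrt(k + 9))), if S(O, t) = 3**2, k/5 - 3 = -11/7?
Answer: -3114601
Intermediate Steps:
k = 50/7 (k = 15 + 5*(-11/7) = 15 - 55/7 = 50/7 ≈ 7.1429)
m = 14344 (m = -163*(-88) = 14344)
S(O, t) = 9
(-160 - 57)*(m + S(-15, sqrt(k + 9))) = (-160 - 57)*(14344 + 9) = -217*14353 = -3114601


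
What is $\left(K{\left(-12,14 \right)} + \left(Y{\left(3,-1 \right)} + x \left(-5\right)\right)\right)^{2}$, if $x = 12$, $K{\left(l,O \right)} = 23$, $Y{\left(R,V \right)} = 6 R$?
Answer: $361$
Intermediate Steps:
$\left(K{\left(-12,14 \right)} + \left(Y{\left(3,-1 \right)} + x \left(-5\right)\right)\right)^{2} = \left(23 + \left(6 \cdot 3 + 12 \left(-5\right)\right)\right)^{2} = \left(23 + \left(18 - 60\right)\right)^{2} = \left(23 - 42\right)^{2} = \left(-19\right)^{2} = 361$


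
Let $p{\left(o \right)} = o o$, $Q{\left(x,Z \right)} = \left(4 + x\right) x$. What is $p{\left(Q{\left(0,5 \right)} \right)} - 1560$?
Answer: $-1560$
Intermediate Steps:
$Q{\left(x,Z \right)} = x \left(4 + x\right)$
$p{\left(o \right)} = o^{2}$
$p{\left(Q{\left(0,5 \right)} \right)} - 1560 = \left(0 \left(4 + 0\right)\right)^{2} - 1560 = \left(0 \cdot 4\right)^{2} - 1560 = 0^{2} - 1560 = 0 - 1560 = -1560$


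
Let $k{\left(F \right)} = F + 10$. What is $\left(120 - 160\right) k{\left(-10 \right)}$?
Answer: $0$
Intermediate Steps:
$k{\left(F \right)} = 10 + F$
$\left(120 - 160\right) k{\left(-10 \right)} = \left(120 - 160\right) \left(10 - 10\right) = \left(-40\right) 0 = 0$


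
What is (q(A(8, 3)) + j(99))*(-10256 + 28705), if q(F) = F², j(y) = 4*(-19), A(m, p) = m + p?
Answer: 830205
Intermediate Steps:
j(y) = -76
(q(A(8, 3)) + j(99))*(-10256 + 28705) = ((8 + 3)² - 76)*(-10256 + 28705) = (11² - 76)*18449 = (121 - 76)*18449 = 45*18449 = 830205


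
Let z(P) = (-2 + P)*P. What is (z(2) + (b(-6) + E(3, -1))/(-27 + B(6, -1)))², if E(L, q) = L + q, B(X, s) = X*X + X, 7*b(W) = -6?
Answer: 64/11025 ≈ 0.0058050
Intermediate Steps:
b(W) = -6/7 (b(W) = (⅐)*(-6) = -6/7)
B(X, s) = X + X² (B(X, s) = X² + X = X + X²)
z(P) = P*(-2 + P)
(z(2) + (b(-6) + E(3, -1))/(-27 + B(6, -1)))² = (2*(-2 + 2) + (-6/7 + (3 - 1))/(-27 + 6*(1 + 6)))² = (2*0 + (-6/7 + 2)/(-27 + 6*7))² = (0 + 8/(7*(-27 + 42)))² = (0 + (8/7)/15)² = (0 + (8/7)*(1/15))² = (0 + 8/105)² = (8/105)² = 64/11025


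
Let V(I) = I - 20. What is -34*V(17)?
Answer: 102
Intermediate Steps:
V(I) = -20 + I
-34*V(17) = -34*(-20 + 17) = -34*(-3) = 102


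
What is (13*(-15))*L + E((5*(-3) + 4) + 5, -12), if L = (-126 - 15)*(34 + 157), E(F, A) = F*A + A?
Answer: 5251605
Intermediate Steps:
E(F, A) = A + A*F (E(F, A) = A*F + A = A + A*F)
L = -26931 (L = -141*191 = -26931)
(13*(-15))*L + E((5*(-3) + 4) + 5, -12) = (13*(-15))*(-26931) - 12*(1 + ((5*(-3) + 4) + 5)) = -195*(-26931) - 12*(1 + ((-15 + 4) + 5)) = 5251545 - 12*(1 + (-11 + 5)) = 5251545 - 12*(1 - 6) = 5251545 - 12*(-5) = 5251545 + 60 = 5251605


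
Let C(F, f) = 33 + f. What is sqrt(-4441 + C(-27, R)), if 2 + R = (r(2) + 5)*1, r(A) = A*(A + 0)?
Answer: 3*I*sqrt(489) ≈ 66.34*I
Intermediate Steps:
r(A) = A**2 (r(A) = A*A = A**2)
R = 7 (R = -2 + (2**2 + 5)*1 = -2 + (4 + 5)*1 = -2 + 9*1 = -2 + 9 = 7)
sqrt(-4441 + C(-27, R)) = sqrt(-4441 + (33 + 7)) = sqrt(-4441 + 40) = sqrt(-4401) = 3*I*sqrt(489)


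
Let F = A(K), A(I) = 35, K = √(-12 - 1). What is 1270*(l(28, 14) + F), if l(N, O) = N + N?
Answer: 115570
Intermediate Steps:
l(N, O) = 2*N
K = I*√13 (K = √(-13) = I*√13 ≈ 3.6056*I)
F = 35
1270*(l(28, 14) + F) = 1270*(2*28 + 35) = 1270*(56 + 35) = 1270*91 = 115570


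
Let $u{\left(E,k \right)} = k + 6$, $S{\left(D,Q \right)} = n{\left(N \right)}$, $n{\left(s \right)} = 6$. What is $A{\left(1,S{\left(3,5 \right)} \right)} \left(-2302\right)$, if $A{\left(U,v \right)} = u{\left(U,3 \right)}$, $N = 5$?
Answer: $-20718$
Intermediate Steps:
$S{\left(D,Q \right)} = 6$
$u{\left(E,k \right)} = 6 + k$
$A{\left(U,v \right)} = 9$ ($A{\left(U,v \right)} = 6 + 3 = 9$)
$A{\left(1,S{\left(3,5 \right)} \right)} \left(-2302\right) = 9 \left(-2302\right) = -20718$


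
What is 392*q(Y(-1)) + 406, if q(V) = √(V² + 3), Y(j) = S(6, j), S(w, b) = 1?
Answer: 1190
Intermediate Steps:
Y(j) = 1
q(V) = √(3 + V²)
392*q(Y(-1)) + 406 = 392*√(3 + 1²) + 406 = 392*√(3 + 1) + 406 = 392*√4 + 406 = 392*2 + 406 = 784 + 406 = 1190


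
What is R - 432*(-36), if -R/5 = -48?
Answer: 15792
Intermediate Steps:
R = 240 (R = -5*(-48) = 240)
R - 432*(-36) = 240 - 432*(-36) = 240 + 15552 = 15792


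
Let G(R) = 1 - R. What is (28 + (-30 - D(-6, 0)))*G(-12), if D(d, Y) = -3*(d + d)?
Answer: -494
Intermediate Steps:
D(d, Y) = -6*d
(28 + (-30 - D(-6, 0)))*G(-12) = (28 + (-30 - (-6)*(-6)))*(1 - 1*(-12)) = (28 + (-30 - 1*36))*(1 + 12) = (28 + (-30 - 36))*13 = (28 - 66)*13 = -38*13 = -494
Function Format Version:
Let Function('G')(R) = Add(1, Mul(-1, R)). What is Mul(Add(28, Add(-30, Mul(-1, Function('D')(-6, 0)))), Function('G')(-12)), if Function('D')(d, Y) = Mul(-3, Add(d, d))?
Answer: -494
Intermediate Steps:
Function('D')(d, Y) = Mul(-6, d) (Function('D')(d, Y) = Mul(-3, Mul(2, d)) = Mul(-6, d))
Mul(Add(28, Add(-30, Mul(-1, Function('D')(-6, 0)))), Function('G')(-12)) = Mul(Add(28, Add(-30, Mul(-1, Mul(-6, -6)))), Add(1, Mul(-1, -12))) = Mul(Add(28, Add(-30, Mul(-1, 36))), Add(1, 12)) = Mul(Add(28, Add(-30, -36)), 13) = Mul(Add(28, -66), 13) = Mul(-38, 13) = -494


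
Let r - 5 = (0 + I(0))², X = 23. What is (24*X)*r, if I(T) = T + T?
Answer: 2760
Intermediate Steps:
I(T) = 2*T
r = 5 (r = 5 + (0 + 2*0)² = 5 + (0 + 0)² = 5 + 0² = 5 + 0 = 5)
(24*X)*r = (24*23)*5 = 552*5 = 2760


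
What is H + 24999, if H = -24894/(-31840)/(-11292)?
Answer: 1498012072971/59922880 ≈ 24999.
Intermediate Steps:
H = -4149/59922880 (H = -24894*(-1/31840)*(-1/11292) = (12447/15920)*(-1/11292) = -4149/59922880 ≈ -6.9239e-5)
H + 24999 = -4149/59922880 + 24999 = 1498012072971/59922880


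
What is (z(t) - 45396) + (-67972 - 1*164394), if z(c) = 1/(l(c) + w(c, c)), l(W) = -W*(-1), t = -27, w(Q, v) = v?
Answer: -14999149/54 ≈ -2.7776e+5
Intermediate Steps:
l(W) = W
z(c) = 1/(2*c) (z(c) = 1/(c + c) = 1/(2*c))
(z(t) - 45396) + (-67972 - 1*164394) = ((½)/(-27) - 45396) + (-67972 - 1*164394) = ((½)*(-1/27) - 45396) + (-67972 - 164394) = (-1/54 - 45396) - 232366 = -2451385/54 - 232366 = -14999149/54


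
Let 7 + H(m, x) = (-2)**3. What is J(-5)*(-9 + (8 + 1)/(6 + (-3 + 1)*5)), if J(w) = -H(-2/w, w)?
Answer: -675/4 ≈ -168.75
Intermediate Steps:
H(m, x) = -15 (H(m, x) = -7 + (-2)**3 = -7 - 8 = -15)
J(w) = 15 (J(w) = -1*(-15) = 15)
J(-5)*(-9 + (8 + 1)/(6 + (-3 + 1)*5)) = 15*(-9 + (8 + 1)/(6 + (-3 + 1)*5)) = 15*(-9 + 9/(6 - 2*5)) = 15*(-9 + 9/(6 - 10)) = 15*(-9 + 9/(-4)) = 15*(-9 + 9*(-1/4)) = 15*(-9 - 9/4) = 15*(-45/4) = -675/4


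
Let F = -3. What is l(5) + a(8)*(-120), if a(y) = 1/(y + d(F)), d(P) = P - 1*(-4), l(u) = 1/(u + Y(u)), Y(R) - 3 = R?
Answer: -517/39 ≈ -13.256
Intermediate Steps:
Y(R) = 3 + R
l(u) = 1/(3 + 2*u) (l(u) = 1/(u + (3 + u)) = 1/(3 + 2*u))
d(P) = 4 + P (d(P) = P + 4 = 4 + P)
a(y) = 1/(1 + y) (a(y) = 1/(y + (4 - 3)) = 1/(y + 1) = 1/(1 + y))
l(5) + a(8)*(-120) = 1/(3 + 2*5) - 120/(1 + 8) = 1/(3 + 10) - 120/9 = 1/13 + (1/9)*(-120) = 1/13 - 40/3 = -517/39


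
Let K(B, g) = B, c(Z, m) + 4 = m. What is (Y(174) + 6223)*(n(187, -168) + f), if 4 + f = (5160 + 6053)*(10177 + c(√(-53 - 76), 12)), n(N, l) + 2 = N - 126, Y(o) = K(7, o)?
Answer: 711493785800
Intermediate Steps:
c(Z, m) = -4 + m
Y(o) = 7
n(N, l) = -128 + N (n(N, l) = -2 + (N - 126) = -2 + (-126 + N) = -128 + N)
f = 114204401 (f = -4 + (5160 + 6053)*(10177 + (-4 + 12)) = -4 + 11213*(10177 + 8) = -4 + 11213*10185 = -4 + 114204405 = 114204401)
(Y(174) + 6223)*(n(187, -168) + f) = (7 + 6223)*((-128 + 187) + 114204401) = 6230*(59 + 114204401) = 6230*114204460 = 711493785800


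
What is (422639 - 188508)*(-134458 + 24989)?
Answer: -25630086439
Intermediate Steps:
(422639 - 188508)*(-134458 + 24989) = 234131*(-109469) = -25630086439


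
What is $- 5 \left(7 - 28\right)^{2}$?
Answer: $-2205$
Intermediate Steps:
$- 5 \left(7 - 28\right)^{2} = - 5 \left(-21\right)^{2} = \left(-5\right) 441 = -2205$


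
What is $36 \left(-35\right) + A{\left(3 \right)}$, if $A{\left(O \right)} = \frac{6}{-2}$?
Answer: $-1263$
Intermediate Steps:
$A{\left(O \right)} = -3$ ($A{\left(O \right)} = 6 \left(- \frac{1}{2}\right) = -3$)
$36 \left(-35\right) + A{\left(3 \right)} = 36 \left(-35\right) - 3 = -1260 - 3 = -1263$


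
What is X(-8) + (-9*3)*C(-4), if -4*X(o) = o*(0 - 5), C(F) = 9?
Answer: -253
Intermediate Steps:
X(o) = 5*o/4 (X(o) = -o*(0 - 5)/4 = -o*(-5)/4 = -(-5)*o/4 = 5*o/4)
X(-8) + (-9*3)*C(-4) = (5/4)*(-8) - 9*3*9 = -10 - 27*9 = -10 - 243 = -253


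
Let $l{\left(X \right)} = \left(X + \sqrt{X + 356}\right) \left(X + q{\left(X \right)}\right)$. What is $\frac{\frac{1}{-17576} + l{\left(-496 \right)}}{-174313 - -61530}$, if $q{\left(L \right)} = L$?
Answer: $- \frac{8647954431}{1982274008} + \frac{1984 i \sqrt{35}}{112783} \approx -4.3626 + 0.10407 i$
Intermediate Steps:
$l{\left(X \right)} = 2 X \left(X + \sqrt{356 + X}\right)$ ($l{\left(X \right)} = \left(X + \sqrt{X + 356}\right) \left(X + X\right) = \left(X + \sqrt{356 + X}\right) 2 X = 2 X \left(X + \sqrt{356 + X}\right)$)
$\frac{\frac{1}{-17576} + l{\left(-496 \right)}}{-174313 - -61530} = \frac{\frac{1}{-17576} + 2 \left(-496\right) \left(-496 + \sqrt{356 - 496}\right)}{-174313 - -61530} = \frac{- \frac{1}{17576} + 2 \left(-496\right) \left(-496 + \sqrt{-140}\right)}{-174313 + 61530} = \frac{- \frac{1}{17576} + 2 \left(-496\right) \left(-496 + 2 i \sqrt{35}\right)}{-112783} = \left(- \frac{1}{17576} + \left(492032 - 1984 i \sqrt{35}\right)\right) \left(- \frac{1}{112783}\right) = \left(\frac{8647954431}{17576} - 1984 i \sqrt{35}\right) \left(- \frac{1}{112783}\right) = - \frac{8647954431}{1982274008} + \frac{1984 i \sqrt{35}}{112783}$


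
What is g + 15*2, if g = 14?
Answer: 44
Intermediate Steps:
g + 15*2 = 14 + 15*2 = 14 + 30 = 44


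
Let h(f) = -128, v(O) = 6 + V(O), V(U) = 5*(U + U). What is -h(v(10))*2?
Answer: 256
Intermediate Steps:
V(U) = 10*U (V(U) = 5*(2*U) = 10*U)
v(O) = 6 + 10*O
-h(v(10))*2 = -1*(-128)*2 = 128*2 = 256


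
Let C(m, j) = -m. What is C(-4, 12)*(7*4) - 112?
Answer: 0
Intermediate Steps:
C(-4, 12)*(7*4) - 112 = (-1*(-4))*(7*4) - 112 = 4*28 - 112 = 112 - 112 = 0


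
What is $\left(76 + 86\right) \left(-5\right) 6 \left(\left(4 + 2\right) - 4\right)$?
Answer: $-9720$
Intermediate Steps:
$\left(76 + 86\right) \left(-5\right) 6 \left(\left(4 + 2\right) - 4\right) = 162 \left(- 30 \left(6 - 4\right)\right) = 162 \left(\left(-30\right) 2\right) = 162 \left(-60\right) = -9720$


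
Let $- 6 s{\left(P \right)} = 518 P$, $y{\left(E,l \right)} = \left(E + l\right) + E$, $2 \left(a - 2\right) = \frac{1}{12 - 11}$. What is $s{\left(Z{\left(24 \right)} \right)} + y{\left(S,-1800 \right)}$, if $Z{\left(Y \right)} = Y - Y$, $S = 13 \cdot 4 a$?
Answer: $-1540$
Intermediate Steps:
$a = \frac{5}{2}$ ($a = 2 + \frac{1}{2 \left(12 - 11\right)} = 2 + \frac{1}{2 \cdot 1} = 2 + \frac{1}{2} \cdot 1 = 2 + \frac{1}{2} = \frac{5}{2} \approx 2.5$)
$S = 130$ ($S = 13 \cdot 4 \cdot \frac{5}{2} = 52 \cdot \frac{5}{2} = 130$)
$y{\left(E,l \right)} = l + 2 E$
$Z{\left(Y \right)} = 0$
$s{\left(P \right)} = - \frac{259 P}{3}$ ($s{\left(P \right)} = - \frac{518 P}{6} = - \frac{259 P}{3}$)
$s{\left(Z{\left(24 \right)} \right)} + y{\left(S,-1800 \right)} = \left(- \frac{259}{3}\right) 0 + \left(-1800 + 2 \cdot 130\right) = 0 + \left(-1800 + 260\right) = 0 - 1540 = -1540$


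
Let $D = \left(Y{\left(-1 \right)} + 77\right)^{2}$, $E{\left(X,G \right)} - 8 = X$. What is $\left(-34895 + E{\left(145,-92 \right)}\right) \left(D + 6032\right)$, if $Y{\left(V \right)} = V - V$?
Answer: $-415549062$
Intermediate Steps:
$E{\left(X,G \right)} = 8 + X$
$Y{\left(V \right)} = 0$
$D = 5929$ ($D = \left(0 + 77\right)^{2} = 77^{2} = 5929$)
$\left(-34895 + E{\left(145,-92 \right)}\right) \left(D + 6032\right) = \left(-34895 + \left(8 + 145\right)\right) \left(5929 + 6032\right) = \left(-34895 + 153\right) 11961 = \left(-34742\right) 11961 = -415549062$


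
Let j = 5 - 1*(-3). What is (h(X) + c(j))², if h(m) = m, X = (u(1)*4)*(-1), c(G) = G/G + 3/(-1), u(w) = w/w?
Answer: 36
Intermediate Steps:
u(w) = 1
j = 8 (j = 5 + 3 = 8)
c(G) = -2 (c(G) = 1 + 3*(-1) = 1 - 3 = -2)
X = -4 (X = (1*4)*(-1) = 4*(-1) = -4)
(h(X) + c(j))² = (-4 - 2)² = (-6)² = 36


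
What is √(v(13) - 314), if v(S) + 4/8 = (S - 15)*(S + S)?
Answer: I*√1466/2 ≈ 19.144*I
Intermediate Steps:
v(S) = -½ + 2*S*(-15 + S) (v(S) = -½ + (S - 15)*(S + S) = -½ + (-15 + S)*(2*S) = -½ + 2*S*(-15 + S))
√(v(13) - 314) = √((-½ - 30*13 + 2*13²) - 314) = √((-½ - 390 + 2*169) - 314) = √((-½ - 390 + 338) - 314) = √(-105/2 - 314) = √(-733/2) = I*√1466/2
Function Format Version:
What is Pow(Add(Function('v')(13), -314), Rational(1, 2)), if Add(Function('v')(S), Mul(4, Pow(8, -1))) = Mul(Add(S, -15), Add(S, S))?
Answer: Mul(Rational(1, 2), I, Pow(1466, Rational(1, 2))) ≈ Mul(19.144, I)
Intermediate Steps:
Function('v')(S) = Add(Rational(-1, 2), Mul(2, S, Add(-15, S))) (Function('v')(S) = Add(Rational(-1, 2), Mul(Add(S, -15), Add(S, S))) = Add(Rational(-1, 2), Mul(Add(-15, S), Mul(2, S))) = Add(Rational(-1, 2), Mul(2, S, Add(-15, S))))
Pow(Add(Function('v')(13), -314), Rational(1, 2)) = Pow(Add(Add(Rational(-1, 2), Mul(-30, 13), Mul(2, Pow(13, 2))), -314), Rational(1, 2)) = Pow(Add(Add(Rational(-1, 2), -390, Mul(2, 169)), -314), Rational(1, 2)) = Pow(Add(Add(Rational(-1, 2), -390, 338), -314), Rational(1, 2)) = Pow(Add(Rational(-105, 2), -314), Rational(1, 2)) = Pow(Rational(-733, 2), Rational(1, 2)) = Mul(Rational(1, 2), I, Pow(1466, Rational(1, 2)))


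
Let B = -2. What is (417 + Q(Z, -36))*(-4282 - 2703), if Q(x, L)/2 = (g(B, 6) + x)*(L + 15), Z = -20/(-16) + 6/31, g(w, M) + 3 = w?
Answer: -245278275/62 ≈ -3.9561e+6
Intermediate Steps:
g(w, M) = -3 + w
Z = 179/124 (Z = -20*(-1/16) + 6*(1/31) = 5/4 + 6/31 = 179/124 ≈ 1.4435)
Q(x, L) = 2*(-5 + x)*(15 + L) (Q(x, L) = 2*(((-3 - 2) + x)*(L + 15)) = 2*((-5 + x)*(15 + L)) = 2*(-5 + x)*(15 + L))
(417 + Q(Z, -36))*(-4282 - 2703) = (417 + (-150 - 10*(-36) + 30*(179/124) + 2*(-36)*(179/124)))*(-4282 - 2703) = (417 + (-150 + 360 + 2685/62 - 3222/31))*(-6985) = (417 + 9261/62)*(-6985) = (35115/62)*(-6985) = -245278275/62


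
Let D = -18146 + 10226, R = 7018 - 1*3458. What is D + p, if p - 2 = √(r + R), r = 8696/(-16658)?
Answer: -7918 + 2*√61732240867/8329 ≈ -7858.3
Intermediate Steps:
r = -4348/8329 (r = 8696*(-1/16658) = -4348/8329 ≈ -0.52203)
R = 3560 (R = 7018 - 3458 = 3560)
p = 2 + 2*√61732240867/8329 (p = 2 + √(-4348/8329 + 3560) = 2 + √(29646892/8329) = 2 + 2*√61732240867/8329 ≈ 61.661)
D = -7920
D + p = -7920 + (2 + 2*√61732240867/8329) = -7918 + 2*√61732240867/8329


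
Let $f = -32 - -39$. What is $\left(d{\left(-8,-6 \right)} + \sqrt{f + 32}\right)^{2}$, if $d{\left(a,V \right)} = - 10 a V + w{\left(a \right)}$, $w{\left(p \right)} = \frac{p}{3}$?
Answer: $\frac{2097055}{9} - \frac{2896 \sqrt{39}}{3} \approx 2.2698 \cdot 10^{5}$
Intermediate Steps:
$f = 7$ ($f = -32 + 39 = 7$)
$w{\left(p \right)} = \frac{p}{3}$ ($w{\left(p \right)} = p \frac{1}{3} = \frac{p}{3}$)
$d{\left(a,V \right)} = \frac{a}{3} - 10 V a$ ($d{\left(a,V \right)} = - 10 a V + \frac{a}{3} = - 10 V a + \frac{a}{3} = \frac{a}{3} - 10 V a$)
$\left(d{\left(-8,-6 \right)} + \sqrt{f + 32}\right)^{2} = \left(\frac{1}{3} \left(-8\right) \left(1 - -180\right) + \sqrt{7 + 32}\right)^{2} = \left(\frac{1}{3} \left(-8\right) \left(1 + 180\right) + \sqrt{39}\right)^{2} = \left(\frac{1}{3} \left(-8\right) 181 + \sqrt{39}\right)^{2} = \left(- \frac{1448}{3} + \sqrt{39}\right)^{2}$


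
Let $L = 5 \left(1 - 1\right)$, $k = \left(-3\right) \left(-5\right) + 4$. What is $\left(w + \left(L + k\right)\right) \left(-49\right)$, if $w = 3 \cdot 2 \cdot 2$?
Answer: $-1519$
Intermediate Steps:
$k = 19$ ($k = 15 + 4 = 19$)
$L = 0$ ($L = 5 \cdot 0 = 0$)
$w = 12$ ($w = 6 \cdot 2 = 12$)
$\left(w + \left(L + k\right)\right) \left(-49\right) = \left(12 + \left(0 + 19\right)\right) \left(-49\right) = \left(12 + 19\right) \left(-49\right) = 31 \left(-49\right) = -1519$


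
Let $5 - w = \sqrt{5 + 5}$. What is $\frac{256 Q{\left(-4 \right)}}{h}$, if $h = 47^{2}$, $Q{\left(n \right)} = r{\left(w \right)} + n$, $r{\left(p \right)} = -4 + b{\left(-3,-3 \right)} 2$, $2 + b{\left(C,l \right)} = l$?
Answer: $- \frac{4608}{2209} \approx -2.086$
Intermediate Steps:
$w = 5 - \sqrt{10}$ ($w = 5 - \sqrt{5 + 5} = 5 - \sqrt{10} \approx 1.8377$)
$b{\left(C,l \right)} = -2 + l$
$r{\left(p \right)} = -14$ ($r{\left(p \right)} = -4 + \left(-2 - 3\right) 2 = -4 - 10 = -14$)
$Q{\left(n \right)} = -14 + n$
$h = 2209$
$\frac{256 Q{\left(-4 \right)}}{h} = \frac{256 \left(-14 - 4\right)}{2209} = 256 \left(-18\right) \frac{1}{2209} = \left(-4608\right) \frac{1}{2209} = - \frac{4608}{2209}$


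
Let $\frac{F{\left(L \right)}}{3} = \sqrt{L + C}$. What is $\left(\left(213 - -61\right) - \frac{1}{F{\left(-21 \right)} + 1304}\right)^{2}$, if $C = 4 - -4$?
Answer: $\frac{- 127650933133 i + 587392980 \sqrt{13}}{- 1700299 i + 7824 \sqrt{13}} \approx 75076.0 + 0.0034866 i$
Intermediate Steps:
$C = 8$ ($C = 4 + 4 = 8$)
$F{\left(L \right)} = 3 \sqrt{8 + L}$ ($F{\left(L \right)} = 3 \sqrt{L + 8} = 3 \sqrt{8 + L}$)
$\left(\left(213 - -61\right) - \frac{1}{F{\left(-21 \right)} + 1304}\right)^{2} = \left(\left(213 - -61\right) - \frac{1}{3 \sqrt{8 - 21} + 1304}\right)^{2} = \left(\left(213 + 61\right) - \frac{1}{3 \sqrt{-13} + 1304}\right)^{2} = \left(274 - \frac{1}{3 i \sqrt{13} + 1304}\right)^{2} = \left(274 - \frac{1}{1304 + 3 i \sqrt{13}}\right)^{2}$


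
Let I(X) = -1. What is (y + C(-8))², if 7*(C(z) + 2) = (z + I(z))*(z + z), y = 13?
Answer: 48841/49 ≈ 996.75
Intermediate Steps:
C(z) = -2 + 2*z*(-1 + z)/7 (C(z) = -2 + ((z - 1)*(z + z))/7 = -2 + ((-1 + z)*(2*z))/7 = -2 + (2*z*(-1 + z))/7 = -2 + 2*z*(-1 + z)/7)
(y + C(-8))² = (13 + (-2 - 2/7*(-8) + (2/7)*(-8)²))² = (13 + (-2 + 16/7 + (2/7)*64))² = (13 + (-2 + 16/7 + 128/7))² = (13 + 130/7)² = (221/7)² = 48841/49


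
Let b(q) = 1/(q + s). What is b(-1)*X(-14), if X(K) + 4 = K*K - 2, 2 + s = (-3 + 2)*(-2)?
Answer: -190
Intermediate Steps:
s = 0 (s = -2 + (-3 + 2)*(-2) = -2 - 1*(-2) = -2 + 2 = 0)
b(q) = 1/q (b(q) = 1/(q + 0) = 1/q)
X(K) = -6 + K² (X(K) = -4 + (K*K - 2) = -4 + (K² - 2) = -4 + (-2 + K²) = -6 + K²)
b(-1)*X(-14) = (-6 + (-14)²)/(-1) = -(-6 + 196) = -1*190 = -190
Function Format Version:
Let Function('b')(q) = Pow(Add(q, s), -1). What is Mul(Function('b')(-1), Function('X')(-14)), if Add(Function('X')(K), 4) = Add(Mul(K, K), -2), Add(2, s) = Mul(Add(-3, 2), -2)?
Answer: -190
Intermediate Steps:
s = 0 (s = Add(-2, Mul(Add(-3, 2), -2)) = Add(-2, Mul(-1, -2)) = Add(-2, 2) = 0)
Function('b')(q) = Pow(q, -1) (Function('b')(q) = Pow(Add(q, 0), -1) = Pow(q, -1))
Function('X')(K) = Add(-6, Pow(K, 2)) (Function('X')(K) = Add(-4, Add(Mul(K, K), -2)) = Add(-4, Add(Pow(K, 2), -2)) = Add(-4, Add(-2, Pow(K, 2))) = Add(-6, Pow(K, 2)))
Mul(Function('b')(-1), Function('X')(-14)) = Mul(Pow(-1, -1), Add(-6, Pow(-14, 2))) = Mul(-1, Add(-6, 196)) = Mul(-1, 190) = -190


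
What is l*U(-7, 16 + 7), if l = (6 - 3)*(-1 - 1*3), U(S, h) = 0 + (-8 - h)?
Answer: 372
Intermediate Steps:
U(S, h) = -8 - h
l = -12 (l = 3*(-1 - 3) = 3*(-4) = -12)
l*U(-7, 16 + 7) = -12*(-8 - (16 + 7)) = -12*(-8 - 1*23) = -12*(-8 - 23) = -12*(-31) = 372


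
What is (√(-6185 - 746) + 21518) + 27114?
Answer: 48632 + I*√6931 ≈ 48632.0 + 83.253*I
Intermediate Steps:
(√(-6185 - 746) + 21518) + 27114 = (√(-6931) + 21518) + 27114 = (I*√6931 + 21518) + 27114 = (21518 + I*√6931) + 27114 = 48632 + I*√6931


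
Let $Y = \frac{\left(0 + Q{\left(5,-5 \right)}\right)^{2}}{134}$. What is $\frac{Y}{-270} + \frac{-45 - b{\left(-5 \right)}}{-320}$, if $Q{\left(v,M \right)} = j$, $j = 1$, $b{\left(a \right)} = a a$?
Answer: $\frac{63307}{289440} \approx 0.21872$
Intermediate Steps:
$b{\left(a \right)} = a^{2}$
$Q{\left(v,M \right)} = 1$
$Y = \frac{1}{134}$ ($Y = \frac{\left(0 + 1\right)^{2}}{134} = 1^{2} \cdot \frac{1}{134} = 1 \cdot \frac{1}{134} = \frac{1}{134} \approx 0.0074627$)
$\frac{Y}{-270} + \frac{-45 - b{\left(-5 \right)}}{-320} = \frac{1}{134 \left(-270\right)} + \frac{-45 - \left(-5\right)^{2}}{-320} = \frac{1}{134} \left(- \frac{1}{270}\right) + \left(-45 - 25\right) \left(- \frac{1}{320}\right) = - \frac{1}{36180} + \left(-45 - 25\right) \left(- \frac{1}{320}\right) = - \frac{1}{36180} - - \frac{7}{32} = - \frac{1}{36180} + \frac{7}{32} = \frac{63307}{289440}$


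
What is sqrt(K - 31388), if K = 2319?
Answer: I*sqrt(29069) ≈ 170.5*I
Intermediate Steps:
sqrt(K - 31388) = sqrt(2319 - 31388) = sqrt(-29069) = I*sqrt(29069)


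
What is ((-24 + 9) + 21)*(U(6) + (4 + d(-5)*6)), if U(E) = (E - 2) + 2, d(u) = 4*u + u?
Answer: -840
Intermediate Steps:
d(u) = 5*u
U(E) = E (U(E) = (-2 + E) + 2 = E)
((-24 + 9) + 21)*(U(6) + (4 + d(-5)*6)) = ((-24 + 9) + 21)*(6 + (4 + (5*(-5))*6)) = (-15 + 21)*(6 + (4 - 25*6)) = 6*(6 + (4 - 150)) = 6*(6 - 146) = 6*(-140) = -840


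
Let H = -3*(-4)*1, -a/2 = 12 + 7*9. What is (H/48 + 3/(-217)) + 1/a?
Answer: 14941/65100 ≈ 0.22951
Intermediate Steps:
a = -150 (a = -2*(12 + 7*9) = -2*(12 + 63) = -2*75 = -150)
H = 12 (H = 12*1 = 12)
(H/48 + 3/(-217)) + 1/a = (12/48 + 3/(-217)) + 1/(-150) = (12*(1/48) + 3*(-1/217)) - 1/150 = (1/4 - 3/217) - 1/150 = 205/868 - 1/150 = 14941/65100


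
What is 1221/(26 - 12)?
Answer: 1221/14 ≈ 87.214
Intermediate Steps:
1221/(26 - 12) = 1221/14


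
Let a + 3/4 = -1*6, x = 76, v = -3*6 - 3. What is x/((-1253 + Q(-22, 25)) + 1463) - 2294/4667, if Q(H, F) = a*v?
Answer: -1808890/6566469 ≈ -0.27547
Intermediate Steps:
v = -21 (v = -18 - 3 = -21)
a = -27/4 (a = -¾ - 1*6 = -¾ - 6 = -27/4 ≈ -6.7500)
Q(H, F) = 567/4 (Q(H, F) = -27/4*(-21) = 567/4)
x/((-1253 + Q(-22, 25)) + 1463) - 2294/4667 = 76/((-1253 + 567/4) + 1463) - 2294/4667 = 76/(-4445/4 + 1463) - 2294*1/4667 = 76/(1407/4) - 2294/4667 = 76*(4/1407) - 2294/4667 = 304/1407 - 2294/4667 = -1808890/6566469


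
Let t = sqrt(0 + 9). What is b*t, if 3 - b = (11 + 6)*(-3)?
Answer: 162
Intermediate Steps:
t = 3 (t = sqrt(9) = 3)
b = 54 (b = 3 - (11 + 6)*(-3) = 3 - 17*(-3) = 3 - 1*(-51) = 3 + 51 = 54)
b*t = 54*3 = 162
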